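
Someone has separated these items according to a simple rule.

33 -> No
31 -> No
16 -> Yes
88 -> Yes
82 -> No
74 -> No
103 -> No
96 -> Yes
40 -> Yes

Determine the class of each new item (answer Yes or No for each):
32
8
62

Yes, Yes, No

The classifier is using: multiple of 4.
32: Yes (32 = 4·8). 8: Yes (8 = 4·2). 62: No (62 = 4·15 + 2).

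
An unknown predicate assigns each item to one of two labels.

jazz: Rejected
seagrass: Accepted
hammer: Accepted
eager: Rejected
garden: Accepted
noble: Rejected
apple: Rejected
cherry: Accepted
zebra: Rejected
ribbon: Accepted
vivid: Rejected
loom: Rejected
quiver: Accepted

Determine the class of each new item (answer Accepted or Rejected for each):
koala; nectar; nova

Rejected, Accepted, Rejected

The pattern is that an item is 'Accepted' exactly when: length ≥ 6.
Rejected: koala, since length 5. Accepted: nectar, since length 6. Rejected: nova, since length 4.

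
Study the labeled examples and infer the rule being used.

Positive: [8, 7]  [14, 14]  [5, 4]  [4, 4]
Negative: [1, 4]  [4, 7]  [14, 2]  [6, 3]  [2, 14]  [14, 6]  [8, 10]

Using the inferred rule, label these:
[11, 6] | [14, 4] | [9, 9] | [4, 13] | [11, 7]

Negative, Negative, Positive, Negative, Negative

One predicate separates the groups cleanly: |first − second| ≤ 1.
[11, 6]: |11−6| = 5 — does not satisfy this, so Negative.
[14, 4]: |14−4| = 10 — does not satisfy this, so Negative.
[9, 9]: |9−9| = 0 — qualifies, so Positive.
[4, 13]: |4−13| = 9 — does not satisfy this, so Negative.
[11, 7]: |11−7| = 4 — does not satisfy this, so Negative.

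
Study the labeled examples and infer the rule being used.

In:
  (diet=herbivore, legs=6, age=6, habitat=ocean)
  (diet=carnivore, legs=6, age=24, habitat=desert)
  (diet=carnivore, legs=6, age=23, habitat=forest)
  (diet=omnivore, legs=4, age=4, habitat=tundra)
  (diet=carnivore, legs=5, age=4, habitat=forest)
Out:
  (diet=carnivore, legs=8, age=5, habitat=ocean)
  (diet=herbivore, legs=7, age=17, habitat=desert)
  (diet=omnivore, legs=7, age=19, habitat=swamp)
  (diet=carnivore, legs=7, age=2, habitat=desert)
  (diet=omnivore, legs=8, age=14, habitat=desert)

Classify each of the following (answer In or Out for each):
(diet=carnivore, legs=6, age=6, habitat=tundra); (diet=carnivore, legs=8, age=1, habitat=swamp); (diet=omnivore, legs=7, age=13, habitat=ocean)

In, Out, Out

One predicate separates the groups cleanly: legs ≤ 6.
In: (diet=carnivore, legs=6, age=6, habitat=tundra), since legs = 6. Out: (diet=carnivore, legs=8, age=1, habitat=swamp), since legs = 8. Out: (diet=omnivore, legs=7, age=13, habitat=ocean), since legs = 7.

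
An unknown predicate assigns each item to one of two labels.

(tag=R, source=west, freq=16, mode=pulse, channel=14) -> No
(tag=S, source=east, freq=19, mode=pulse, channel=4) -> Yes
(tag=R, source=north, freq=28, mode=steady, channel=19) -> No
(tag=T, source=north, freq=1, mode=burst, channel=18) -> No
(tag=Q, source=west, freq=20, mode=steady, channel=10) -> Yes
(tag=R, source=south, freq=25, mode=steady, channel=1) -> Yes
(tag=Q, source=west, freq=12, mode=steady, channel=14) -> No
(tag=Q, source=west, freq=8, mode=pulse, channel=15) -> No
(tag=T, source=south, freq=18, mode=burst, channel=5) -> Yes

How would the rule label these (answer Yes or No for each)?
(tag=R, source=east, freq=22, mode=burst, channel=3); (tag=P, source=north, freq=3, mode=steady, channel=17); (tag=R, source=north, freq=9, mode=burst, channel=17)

The pattern is that an item is 'Yes' exactly when: channel ≤ 10.

Yes, No, No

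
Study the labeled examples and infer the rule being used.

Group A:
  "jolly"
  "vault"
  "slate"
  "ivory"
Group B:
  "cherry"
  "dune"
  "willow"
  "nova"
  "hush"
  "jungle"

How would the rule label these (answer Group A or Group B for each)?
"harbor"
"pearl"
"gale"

The distinguishing property — odd length — holds for all the 'Group A' cases and none of the 'Group B' cases.
"harbor": Group B (length 6).
"pearl": Group A (length 5).
"gale": Group B (length 4).

Group B, Group A, Group B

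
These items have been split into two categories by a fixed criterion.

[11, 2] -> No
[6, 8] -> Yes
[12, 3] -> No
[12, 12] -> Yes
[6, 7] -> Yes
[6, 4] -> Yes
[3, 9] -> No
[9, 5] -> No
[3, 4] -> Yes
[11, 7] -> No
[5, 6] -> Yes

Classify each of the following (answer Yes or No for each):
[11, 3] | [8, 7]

Rule: |first − second| ≤ 2. This holds for each 'Yes' example and fails for each 'No' one.
[11, 3] → |11−3| = 8 → No.
[8, 7] → |8−7| = 1 → Yes.

No, Yes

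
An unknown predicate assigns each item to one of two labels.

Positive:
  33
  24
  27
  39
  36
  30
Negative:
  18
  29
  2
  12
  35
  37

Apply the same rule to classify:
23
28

Negative, Negative

The classifier is using: multiple of 3 AND at least 24.
23 — 23 = 3·7 + 2, 23 < 24, hence Negative. 28 — 28 = 3·9 + 1, 28 ≥ 24, hence Negative.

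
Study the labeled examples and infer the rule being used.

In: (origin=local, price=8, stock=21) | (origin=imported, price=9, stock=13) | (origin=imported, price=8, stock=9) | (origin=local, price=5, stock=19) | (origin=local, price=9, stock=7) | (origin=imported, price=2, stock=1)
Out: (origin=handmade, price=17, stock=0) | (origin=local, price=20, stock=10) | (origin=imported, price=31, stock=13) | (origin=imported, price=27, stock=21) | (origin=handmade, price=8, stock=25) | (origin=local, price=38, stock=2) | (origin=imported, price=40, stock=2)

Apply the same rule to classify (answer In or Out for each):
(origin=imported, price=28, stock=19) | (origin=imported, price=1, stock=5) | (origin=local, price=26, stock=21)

The pattern is that an item is 'In' exactly when: stock ≤ 21 AND price ≤ 9.
(origin=imported, price=28, stock=19) — stock = 19, price = 28, hence Out.
(origin=imported, price=1, stock=5) — stock = 5, price = 1, hence In.
(origin=local, price=26, stock=21) — stock = 21, price = 26, hence Out.

Out, In, Out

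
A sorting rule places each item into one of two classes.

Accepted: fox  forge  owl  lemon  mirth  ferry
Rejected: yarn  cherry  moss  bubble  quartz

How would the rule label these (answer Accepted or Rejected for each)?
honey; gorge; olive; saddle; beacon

All 'Accepted' examples share one property — odd length — and every 'Rejected' example lacks it.
honey — length 5, hence Accepted.
gorge — length 5, hence Accepted.
olive — length 5, hence Accepted.
saddle — length 6, hence Rejected.
beacon — length 6, hence Rejected.

Accepted, Accepted, Accepted, Rejected, Rejected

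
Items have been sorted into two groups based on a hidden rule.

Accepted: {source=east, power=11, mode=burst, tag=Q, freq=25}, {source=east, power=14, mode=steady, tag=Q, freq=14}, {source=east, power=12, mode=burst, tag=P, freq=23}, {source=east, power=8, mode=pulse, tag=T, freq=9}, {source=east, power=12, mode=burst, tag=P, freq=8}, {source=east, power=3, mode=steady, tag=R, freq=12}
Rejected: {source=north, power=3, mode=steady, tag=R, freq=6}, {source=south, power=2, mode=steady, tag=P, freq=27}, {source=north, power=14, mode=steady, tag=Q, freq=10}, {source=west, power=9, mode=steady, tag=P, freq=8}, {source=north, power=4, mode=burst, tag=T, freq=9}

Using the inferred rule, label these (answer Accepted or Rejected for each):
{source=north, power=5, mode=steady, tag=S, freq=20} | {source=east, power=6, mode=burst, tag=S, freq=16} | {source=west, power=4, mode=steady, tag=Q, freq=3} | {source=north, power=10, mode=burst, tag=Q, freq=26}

Rejected, Accepted, Rejected, Rejected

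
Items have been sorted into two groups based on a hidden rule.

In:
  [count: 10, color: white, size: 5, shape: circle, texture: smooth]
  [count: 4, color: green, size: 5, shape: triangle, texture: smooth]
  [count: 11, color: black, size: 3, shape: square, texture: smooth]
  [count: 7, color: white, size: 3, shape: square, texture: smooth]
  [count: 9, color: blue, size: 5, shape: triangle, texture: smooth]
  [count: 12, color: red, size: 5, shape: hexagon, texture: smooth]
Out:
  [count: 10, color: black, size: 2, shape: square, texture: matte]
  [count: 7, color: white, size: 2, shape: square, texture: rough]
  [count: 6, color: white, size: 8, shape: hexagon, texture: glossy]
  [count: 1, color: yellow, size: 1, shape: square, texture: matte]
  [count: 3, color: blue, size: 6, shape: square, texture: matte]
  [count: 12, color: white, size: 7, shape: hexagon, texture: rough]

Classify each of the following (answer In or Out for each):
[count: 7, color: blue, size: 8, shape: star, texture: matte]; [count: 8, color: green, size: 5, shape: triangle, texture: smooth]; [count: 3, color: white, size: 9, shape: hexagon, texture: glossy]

Out, In, Out

The classifier is using: texture is smooth.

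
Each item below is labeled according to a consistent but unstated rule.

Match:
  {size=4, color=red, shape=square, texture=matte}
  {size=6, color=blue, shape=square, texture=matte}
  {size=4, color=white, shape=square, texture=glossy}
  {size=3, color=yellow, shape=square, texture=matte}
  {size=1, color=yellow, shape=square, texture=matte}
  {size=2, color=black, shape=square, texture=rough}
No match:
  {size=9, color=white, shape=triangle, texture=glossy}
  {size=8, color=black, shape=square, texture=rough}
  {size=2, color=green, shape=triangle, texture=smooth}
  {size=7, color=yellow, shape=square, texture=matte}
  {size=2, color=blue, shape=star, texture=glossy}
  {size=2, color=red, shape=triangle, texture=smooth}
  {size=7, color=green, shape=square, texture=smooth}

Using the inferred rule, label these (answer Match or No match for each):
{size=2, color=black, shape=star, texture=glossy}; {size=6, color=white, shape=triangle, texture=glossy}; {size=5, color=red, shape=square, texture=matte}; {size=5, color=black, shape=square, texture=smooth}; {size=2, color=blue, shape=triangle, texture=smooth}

No match, No match, Match, Match, No match

One predicate separates the groups cleanly: shape is square AND size ≤ 6.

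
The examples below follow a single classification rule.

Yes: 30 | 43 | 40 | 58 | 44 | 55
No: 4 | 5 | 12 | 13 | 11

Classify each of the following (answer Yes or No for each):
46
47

The distinguishing property — at least 30 — holds for all the 'Yes' cases and none of the 'No' cases.

Yes, Yes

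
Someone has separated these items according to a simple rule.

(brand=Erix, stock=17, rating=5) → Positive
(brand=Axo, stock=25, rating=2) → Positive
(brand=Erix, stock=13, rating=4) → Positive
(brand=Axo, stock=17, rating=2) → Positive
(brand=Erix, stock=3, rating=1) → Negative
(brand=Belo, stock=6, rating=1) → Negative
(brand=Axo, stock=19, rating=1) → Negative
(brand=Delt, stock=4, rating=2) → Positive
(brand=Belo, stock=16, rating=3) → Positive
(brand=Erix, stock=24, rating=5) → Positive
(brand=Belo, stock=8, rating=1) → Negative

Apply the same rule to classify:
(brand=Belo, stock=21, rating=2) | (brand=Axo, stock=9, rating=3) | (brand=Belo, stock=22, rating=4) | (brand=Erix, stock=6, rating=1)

Positive, Positive, Positive, Negative

The simplest hypothesis consistent with all the labels is: rating ≥ 2.
Positive: (brand=Belo, stock=21, rating=2), since rating = 2.
Positive: (brand=Axo, stock=9, rating=3), since rating = 3.
Positive: (brand=Belo, stock=22, rating=4), since rating = 4.
Negative: (brand=Erix, stock=6, rating=1), since rating = 1.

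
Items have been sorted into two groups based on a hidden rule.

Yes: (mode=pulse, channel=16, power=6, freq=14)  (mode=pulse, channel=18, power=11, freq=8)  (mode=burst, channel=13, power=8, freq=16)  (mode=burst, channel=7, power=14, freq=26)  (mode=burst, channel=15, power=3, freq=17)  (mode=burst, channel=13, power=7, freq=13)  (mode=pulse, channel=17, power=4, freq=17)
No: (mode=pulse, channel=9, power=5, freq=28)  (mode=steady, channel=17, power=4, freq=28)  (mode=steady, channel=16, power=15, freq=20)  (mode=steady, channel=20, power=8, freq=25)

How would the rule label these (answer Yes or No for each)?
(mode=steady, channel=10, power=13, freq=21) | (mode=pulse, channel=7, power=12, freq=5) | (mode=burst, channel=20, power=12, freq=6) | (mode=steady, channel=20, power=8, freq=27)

All 'Yes' examples share one property — mode is burst OR freq ≤ 17 — and every 'No' example lacks it.

No, Yes, Yes, No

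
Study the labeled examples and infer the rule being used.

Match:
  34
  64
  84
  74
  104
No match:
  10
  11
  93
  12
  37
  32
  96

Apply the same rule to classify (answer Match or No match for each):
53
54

The simplest hypothesis consistent with all the labels is: ends in digit 4.

No match, Match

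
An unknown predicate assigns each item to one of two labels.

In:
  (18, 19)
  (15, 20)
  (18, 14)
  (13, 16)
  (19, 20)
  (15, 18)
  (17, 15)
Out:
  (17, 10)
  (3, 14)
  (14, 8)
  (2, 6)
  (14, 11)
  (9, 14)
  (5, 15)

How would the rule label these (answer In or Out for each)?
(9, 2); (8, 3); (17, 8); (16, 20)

The distinguishing property — sum ≥ 29 — holds for all the 'In' cases and none of the 'Out' cases.

Out, Out, Out, In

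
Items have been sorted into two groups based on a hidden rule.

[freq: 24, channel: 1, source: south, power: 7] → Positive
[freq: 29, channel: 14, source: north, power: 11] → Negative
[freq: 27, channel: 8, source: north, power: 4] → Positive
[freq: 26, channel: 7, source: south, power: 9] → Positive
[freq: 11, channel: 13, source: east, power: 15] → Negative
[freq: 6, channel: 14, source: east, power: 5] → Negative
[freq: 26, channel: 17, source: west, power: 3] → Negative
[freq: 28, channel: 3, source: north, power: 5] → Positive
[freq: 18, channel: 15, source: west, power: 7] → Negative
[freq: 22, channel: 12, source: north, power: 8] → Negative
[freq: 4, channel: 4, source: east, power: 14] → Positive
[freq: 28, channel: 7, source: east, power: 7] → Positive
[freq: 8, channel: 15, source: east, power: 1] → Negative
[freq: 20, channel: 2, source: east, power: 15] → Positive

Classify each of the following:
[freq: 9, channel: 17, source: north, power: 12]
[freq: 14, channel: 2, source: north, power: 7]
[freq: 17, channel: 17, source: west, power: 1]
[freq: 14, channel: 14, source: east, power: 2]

Negative, Positive, Negative, Negative

One predicate separates the groups cleanly: channel ≤ 8.
[freq: 9, channel: 17, source: north, power: 12] → channel = 17 → Negative.
[freq: 14, channel: 2, source: north, power: 7] → channel = 2 → Positive.
[freq: 17, channel: 17, source: west, power: 1] → channel = 17 → Negative.
[freq: 14, channel: 14, source: east, power: 2] → channel = 14 → Negative.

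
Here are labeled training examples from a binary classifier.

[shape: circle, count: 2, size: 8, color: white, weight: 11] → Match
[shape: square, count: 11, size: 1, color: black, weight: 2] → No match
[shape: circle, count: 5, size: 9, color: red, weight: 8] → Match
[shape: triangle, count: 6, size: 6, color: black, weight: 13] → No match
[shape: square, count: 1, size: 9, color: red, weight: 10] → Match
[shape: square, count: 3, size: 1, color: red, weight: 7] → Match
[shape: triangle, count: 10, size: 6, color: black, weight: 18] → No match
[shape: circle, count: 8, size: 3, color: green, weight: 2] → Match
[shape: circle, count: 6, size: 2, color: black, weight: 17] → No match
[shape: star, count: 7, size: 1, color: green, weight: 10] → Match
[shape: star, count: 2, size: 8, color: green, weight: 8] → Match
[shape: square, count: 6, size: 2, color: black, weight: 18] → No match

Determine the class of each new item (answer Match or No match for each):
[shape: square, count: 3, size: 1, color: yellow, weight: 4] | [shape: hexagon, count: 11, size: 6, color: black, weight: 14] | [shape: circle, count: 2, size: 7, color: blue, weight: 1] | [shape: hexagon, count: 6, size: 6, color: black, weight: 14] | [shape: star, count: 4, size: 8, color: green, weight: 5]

Match, No match, Match, No match, Match

All 'Match' examples share one property — color is not black — and every 'No match' example lacks it.
[shape: square, count: 3, size: 1, color: yellow, weight: 4]: Match (color is yellow). [shape: hexagon, count: 11, size: 6, color: black, weight: 14]: No match (color is black). [shape: circle, count: 2, size: 7, color: blue, weight: 1]: Match (color is blue). [shape: hexagon, count: 6, size: 6, color: black, weight: 14]: No match (color is black). [shape: star, count: 4, size: 8, color: green, weight: 5]: Match (color is green).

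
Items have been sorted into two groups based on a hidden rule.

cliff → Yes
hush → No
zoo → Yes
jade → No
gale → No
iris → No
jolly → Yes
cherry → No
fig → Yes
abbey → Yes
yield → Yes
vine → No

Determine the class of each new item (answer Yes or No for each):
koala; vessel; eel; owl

A rule that fits every label: odd length — true of each 'Yes' example, false of each 'No' one.
Yes: koala, since length 5.
No: vessel, since length 6.
Yes: eel, since length 3.
Yes: owl, since length 3.

Yes, No, Yes, Yes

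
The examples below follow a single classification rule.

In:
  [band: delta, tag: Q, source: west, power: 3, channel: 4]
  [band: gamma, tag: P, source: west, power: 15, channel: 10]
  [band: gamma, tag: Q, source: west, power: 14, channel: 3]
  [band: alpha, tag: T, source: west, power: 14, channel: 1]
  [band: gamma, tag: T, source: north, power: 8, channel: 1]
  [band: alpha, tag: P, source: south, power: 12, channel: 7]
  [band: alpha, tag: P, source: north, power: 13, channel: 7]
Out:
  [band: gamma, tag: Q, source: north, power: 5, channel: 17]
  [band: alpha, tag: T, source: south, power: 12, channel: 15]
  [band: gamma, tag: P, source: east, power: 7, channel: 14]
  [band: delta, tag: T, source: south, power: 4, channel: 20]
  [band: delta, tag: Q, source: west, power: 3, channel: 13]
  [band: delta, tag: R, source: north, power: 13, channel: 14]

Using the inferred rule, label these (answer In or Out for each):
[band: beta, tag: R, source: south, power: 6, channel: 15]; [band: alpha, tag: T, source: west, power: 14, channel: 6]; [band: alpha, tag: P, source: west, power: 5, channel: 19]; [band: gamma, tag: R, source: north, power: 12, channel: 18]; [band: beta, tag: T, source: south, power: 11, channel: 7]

Out, In, Out, Out, In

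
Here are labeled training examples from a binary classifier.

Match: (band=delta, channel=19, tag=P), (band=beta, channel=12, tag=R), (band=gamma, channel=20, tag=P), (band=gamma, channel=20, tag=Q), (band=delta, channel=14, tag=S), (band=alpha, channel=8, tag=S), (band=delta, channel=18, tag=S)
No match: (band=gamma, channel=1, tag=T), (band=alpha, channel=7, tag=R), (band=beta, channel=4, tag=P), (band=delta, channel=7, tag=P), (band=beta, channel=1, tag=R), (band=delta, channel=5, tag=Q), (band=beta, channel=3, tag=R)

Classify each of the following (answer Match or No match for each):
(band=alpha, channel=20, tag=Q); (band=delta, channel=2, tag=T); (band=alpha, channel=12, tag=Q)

Match, No match, Match

The common property of the 'Match' items is: channel ≥ 8. No 'No match' item has it.
(band=alpha, channel=20, tag=Q) — channel = 20, hence Match.
(band=delta, channel=2, tag=T) — channel = 2, hence No match.
(band=alpha, channel=12, tag=Q) — channel = 12, hence Match.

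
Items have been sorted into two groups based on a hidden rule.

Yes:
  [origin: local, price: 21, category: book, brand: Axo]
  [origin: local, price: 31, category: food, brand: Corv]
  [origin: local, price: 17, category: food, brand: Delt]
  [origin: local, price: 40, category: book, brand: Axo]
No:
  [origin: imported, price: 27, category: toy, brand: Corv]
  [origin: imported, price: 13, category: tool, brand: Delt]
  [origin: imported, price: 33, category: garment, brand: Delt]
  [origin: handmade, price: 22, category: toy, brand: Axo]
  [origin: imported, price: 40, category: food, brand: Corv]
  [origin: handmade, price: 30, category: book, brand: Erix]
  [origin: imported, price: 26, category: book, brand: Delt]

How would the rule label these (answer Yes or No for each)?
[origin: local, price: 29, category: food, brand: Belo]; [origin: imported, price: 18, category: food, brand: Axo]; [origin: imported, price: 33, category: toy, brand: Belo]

The common property of the 'Yes' items is: origin is local. No 'No' item has it.
[origin: local, price: 29, category: food, brand: Belo] → origin is local → Yes. [origin: imported, price: 18, category: food, brand: Axo] → origin is imported → No. [origin: imported, price: 33, category: toy, brand: Belo] → origin is imported → No.

Yes, No, No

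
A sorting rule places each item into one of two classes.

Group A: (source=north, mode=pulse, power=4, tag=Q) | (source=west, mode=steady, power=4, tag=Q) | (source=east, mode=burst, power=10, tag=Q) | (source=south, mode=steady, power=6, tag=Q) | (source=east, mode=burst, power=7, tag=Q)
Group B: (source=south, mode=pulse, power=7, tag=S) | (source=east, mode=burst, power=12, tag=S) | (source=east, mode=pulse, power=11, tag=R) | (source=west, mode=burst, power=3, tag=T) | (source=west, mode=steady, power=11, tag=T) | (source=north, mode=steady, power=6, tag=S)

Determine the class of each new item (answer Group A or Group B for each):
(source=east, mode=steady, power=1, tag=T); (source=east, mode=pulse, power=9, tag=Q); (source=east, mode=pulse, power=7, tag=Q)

Group B, Group A, Group A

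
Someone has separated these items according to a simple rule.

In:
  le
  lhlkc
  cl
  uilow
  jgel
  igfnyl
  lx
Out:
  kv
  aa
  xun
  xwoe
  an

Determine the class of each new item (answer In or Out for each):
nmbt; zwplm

Out, In

The simplest hypothesis consistent with all the labels is: contains 'l'.
Out: nmbt, since no 'l'.
In: zwplm, since has 'l'.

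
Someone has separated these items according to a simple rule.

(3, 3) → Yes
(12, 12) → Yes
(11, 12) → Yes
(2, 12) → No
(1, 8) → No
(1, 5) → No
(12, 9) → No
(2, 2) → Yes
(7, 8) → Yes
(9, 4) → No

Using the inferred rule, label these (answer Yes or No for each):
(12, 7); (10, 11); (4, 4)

No, Yes, Yes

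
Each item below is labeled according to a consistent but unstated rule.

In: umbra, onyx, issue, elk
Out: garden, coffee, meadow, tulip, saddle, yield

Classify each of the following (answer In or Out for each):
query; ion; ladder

Out, In, Out

The classifier is using: starts with a vowel.
query → starts with 'q' → Out.
ion → starts with 'i' → In.
ladder → starts with 'l' → Out.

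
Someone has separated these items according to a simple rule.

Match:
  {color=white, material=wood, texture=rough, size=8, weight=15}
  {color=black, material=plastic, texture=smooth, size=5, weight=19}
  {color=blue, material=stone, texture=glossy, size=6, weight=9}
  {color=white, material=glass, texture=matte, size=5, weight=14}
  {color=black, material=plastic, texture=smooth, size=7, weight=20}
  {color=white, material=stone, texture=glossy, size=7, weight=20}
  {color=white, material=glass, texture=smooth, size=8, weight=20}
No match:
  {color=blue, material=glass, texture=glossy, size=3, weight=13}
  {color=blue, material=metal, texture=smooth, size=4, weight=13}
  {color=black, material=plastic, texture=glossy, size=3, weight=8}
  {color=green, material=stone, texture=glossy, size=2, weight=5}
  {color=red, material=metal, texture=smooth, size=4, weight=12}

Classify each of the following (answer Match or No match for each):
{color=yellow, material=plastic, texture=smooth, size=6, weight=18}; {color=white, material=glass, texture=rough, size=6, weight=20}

Match, Match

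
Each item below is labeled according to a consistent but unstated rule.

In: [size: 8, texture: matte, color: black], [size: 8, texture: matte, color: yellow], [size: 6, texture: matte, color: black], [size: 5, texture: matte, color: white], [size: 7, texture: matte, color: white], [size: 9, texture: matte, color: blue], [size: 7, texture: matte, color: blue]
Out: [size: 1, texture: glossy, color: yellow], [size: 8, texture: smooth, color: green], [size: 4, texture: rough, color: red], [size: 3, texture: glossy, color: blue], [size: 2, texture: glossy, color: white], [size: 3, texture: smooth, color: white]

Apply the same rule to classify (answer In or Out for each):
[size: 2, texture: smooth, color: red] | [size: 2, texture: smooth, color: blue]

The rule appears to be: texture is matte.
[size: 2, texture: smooth, color: red]: texture is smooth — does not pass, so Out.
[size: 2, texture: smooth, color: blue]: texture is smooth — does not pass, so Out.

Out, Out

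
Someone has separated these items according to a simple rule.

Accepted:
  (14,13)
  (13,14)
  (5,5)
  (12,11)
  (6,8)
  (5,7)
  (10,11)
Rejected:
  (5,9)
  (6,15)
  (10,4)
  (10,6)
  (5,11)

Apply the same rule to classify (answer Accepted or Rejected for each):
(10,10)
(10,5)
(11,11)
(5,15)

Accepted, Rejected, Accepted, Rejected

'Accepted' ⟺ |first − second| ≤ 2.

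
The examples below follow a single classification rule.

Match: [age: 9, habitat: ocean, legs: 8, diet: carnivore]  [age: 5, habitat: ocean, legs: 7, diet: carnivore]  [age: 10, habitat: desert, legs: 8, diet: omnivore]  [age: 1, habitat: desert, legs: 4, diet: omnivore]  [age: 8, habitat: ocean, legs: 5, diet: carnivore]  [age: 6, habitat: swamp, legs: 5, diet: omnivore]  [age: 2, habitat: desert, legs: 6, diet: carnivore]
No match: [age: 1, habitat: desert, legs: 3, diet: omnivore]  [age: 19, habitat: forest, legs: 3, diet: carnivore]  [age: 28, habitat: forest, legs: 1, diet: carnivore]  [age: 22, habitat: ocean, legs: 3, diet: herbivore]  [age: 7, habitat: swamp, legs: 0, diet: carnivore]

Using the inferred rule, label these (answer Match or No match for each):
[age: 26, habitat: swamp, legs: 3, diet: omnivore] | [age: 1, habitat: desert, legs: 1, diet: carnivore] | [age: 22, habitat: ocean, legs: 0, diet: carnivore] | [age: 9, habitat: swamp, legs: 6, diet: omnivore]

No match, No match, No match, Match

The simplest hypothesis consistent with all the labels is: legs ≥ 4.
[age: 26, habitat: swamp, legs: 3, diet: omnivore]: legs = 3 — does not fit, so No match. [age: 1, habitat: desert, legs: 1, diet: carnivore]: legs = 1 — does not fit, so No match. [age: 22, habitat: ocean, legs: 0, diet: carnivore]: legs = 0 — does not fit, so No match. [age: 9, habitat: swamp, legs: 6, diet: omnivore]: legs = 6 — meets the rule, so Match.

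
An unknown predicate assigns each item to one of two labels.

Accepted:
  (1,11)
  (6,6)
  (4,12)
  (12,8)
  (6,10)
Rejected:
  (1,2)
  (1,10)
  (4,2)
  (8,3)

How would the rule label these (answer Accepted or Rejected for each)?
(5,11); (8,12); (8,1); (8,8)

Accepted, Accepted, Rejected, Accepted

All 'Accepted' examples share one property — sum ≥ 12 — and every 'Rejected' example lacks it.
(5,11): 5+11 = 16 — satisfies this, so Accepted.
(8,12): 8+12 = 20 — satisfies this, so Accepted.
(8,1): 8+1 = 9 — doesn't qualify, so Rejected.
(8,8): 8+8 = 16 — satisfies this, so Accepted.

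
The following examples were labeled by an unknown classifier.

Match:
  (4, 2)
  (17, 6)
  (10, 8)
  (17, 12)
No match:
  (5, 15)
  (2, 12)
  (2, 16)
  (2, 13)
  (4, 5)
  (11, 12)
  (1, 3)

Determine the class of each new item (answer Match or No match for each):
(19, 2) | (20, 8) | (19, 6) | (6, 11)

The classifier is using: first > second.
(19, 2) — 19 > 2, hence Match.
(20, 8) — 20 > 8, hence Match.
(19, 6) — 19 > 6, hence Match.
(6, 11) — 6 < 11, hence No match.

Match, Match, Match, No match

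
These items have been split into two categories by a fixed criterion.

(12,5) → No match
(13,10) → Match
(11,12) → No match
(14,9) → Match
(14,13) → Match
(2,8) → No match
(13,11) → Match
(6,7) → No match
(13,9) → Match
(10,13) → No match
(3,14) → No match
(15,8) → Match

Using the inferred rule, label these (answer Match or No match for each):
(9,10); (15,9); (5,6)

'Match' ⟺ first ≥ 13.

No match, Match, No match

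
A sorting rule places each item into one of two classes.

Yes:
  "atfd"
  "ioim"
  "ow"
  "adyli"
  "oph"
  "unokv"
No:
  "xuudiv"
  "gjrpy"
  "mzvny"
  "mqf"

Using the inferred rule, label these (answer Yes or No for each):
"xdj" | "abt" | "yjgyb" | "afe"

No, Yes, No, Yes

A rule that fits every label: starts with a vowel — true of each 'Yes' example, false of each 'No' one.
No: "xdj", since starts with 'x'.
Yes: "abt", since starts with 'a'.
No: "yjgyb", since starts with 'y'.
Yes: "afe", since starts with 'a'.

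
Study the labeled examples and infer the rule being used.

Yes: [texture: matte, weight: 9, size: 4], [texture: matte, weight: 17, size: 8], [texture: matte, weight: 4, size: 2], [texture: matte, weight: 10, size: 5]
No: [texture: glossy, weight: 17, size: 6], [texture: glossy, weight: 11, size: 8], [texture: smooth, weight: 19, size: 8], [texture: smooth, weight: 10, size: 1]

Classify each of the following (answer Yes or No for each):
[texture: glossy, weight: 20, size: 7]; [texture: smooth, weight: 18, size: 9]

One predicate separates the groups cleanly: texture is matte.
[texture: glossy, weight: 20, size: 7]: texture is glossy — lacks this property, so No.
[texture: smooth, weight: 18, size: 9]: texture is smooth — lacks this property, so No.

No, No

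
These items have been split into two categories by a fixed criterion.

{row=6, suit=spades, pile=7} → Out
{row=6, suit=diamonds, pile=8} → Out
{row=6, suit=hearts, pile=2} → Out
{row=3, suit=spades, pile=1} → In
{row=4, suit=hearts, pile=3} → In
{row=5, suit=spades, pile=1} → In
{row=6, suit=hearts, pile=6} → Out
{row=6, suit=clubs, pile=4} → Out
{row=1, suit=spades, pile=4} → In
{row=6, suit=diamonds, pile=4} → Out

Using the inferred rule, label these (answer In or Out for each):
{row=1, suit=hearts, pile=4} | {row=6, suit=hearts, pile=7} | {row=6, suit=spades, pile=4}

Rule: row ≤ 5. This holds for each 'In' example and fails for each 'Out' one.

In, Out, Out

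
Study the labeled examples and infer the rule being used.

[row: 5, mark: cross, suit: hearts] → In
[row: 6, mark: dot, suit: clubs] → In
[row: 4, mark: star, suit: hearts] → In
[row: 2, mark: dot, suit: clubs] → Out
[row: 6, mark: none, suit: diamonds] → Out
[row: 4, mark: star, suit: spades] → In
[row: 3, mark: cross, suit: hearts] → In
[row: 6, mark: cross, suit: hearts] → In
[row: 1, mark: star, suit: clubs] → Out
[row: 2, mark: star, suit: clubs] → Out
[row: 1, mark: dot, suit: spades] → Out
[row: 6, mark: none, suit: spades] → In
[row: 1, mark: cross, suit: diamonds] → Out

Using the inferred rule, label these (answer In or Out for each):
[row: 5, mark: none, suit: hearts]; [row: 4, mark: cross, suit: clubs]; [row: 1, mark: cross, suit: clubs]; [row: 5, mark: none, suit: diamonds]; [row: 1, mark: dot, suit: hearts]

The rule appears to be: suit is not diamonds AND row ≥ 3.
[row: 5, mark: none, suit: hearts]: suit is hearts, row = 5, checks out → In.
[row: 4, mark: cross, suit: clubs]: suit is clubs, row = 4, checks out → In.
[row: 1, mark: cross, suit: clubs]: suit is clubs, row = 1, lacks this property → Out.
[row: 5, mark: none, suit: diamonds]: suit is diamonds, row = 5, lacks this property → Out.
[row: 1, mark: dot, suit: hearts]: suit is hearts, row = 1, lacks this property → Out.

In, In, Out, Out, Out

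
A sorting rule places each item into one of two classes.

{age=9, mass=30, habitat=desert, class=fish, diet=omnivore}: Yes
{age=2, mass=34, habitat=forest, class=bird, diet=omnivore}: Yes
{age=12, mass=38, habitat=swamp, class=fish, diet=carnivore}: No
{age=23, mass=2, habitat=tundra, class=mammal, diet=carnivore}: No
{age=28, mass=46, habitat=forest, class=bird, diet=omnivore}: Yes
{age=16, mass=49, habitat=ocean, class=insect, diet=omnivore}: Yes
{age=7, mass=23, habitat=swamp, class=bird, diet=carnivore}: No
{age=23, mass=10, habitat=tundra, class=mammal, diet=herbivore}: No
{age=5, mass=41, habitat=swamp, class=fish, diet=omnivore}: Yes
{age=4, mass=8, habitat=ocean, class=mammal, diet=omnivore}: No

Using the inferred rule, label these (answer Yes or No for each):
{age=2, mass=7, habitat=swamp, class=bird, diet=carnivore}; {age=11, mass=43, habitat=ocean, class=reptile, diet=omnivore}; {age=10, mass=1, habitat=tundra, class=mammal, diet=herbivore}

The pattern is that an item is 'Yes' exactly when: diet is omnivore AND mass ≥ 10.
{age=2, mass=7, habitat=swamp, class=bird, diet=carnivore}: diet is carnivore, mass = 7 — fails the rule, so No.
{age=11, mass=43, habitat=ocean, class=reptile, diet=omnivore}: diet is omnivore, mass = 43 — satisfies this, so Yes.
{age=10, mass=1, habitat=tundra, class=mammal, diet=herbivore}: diet is herbivore, mass = 1 — fails the rule, so No.

No, Yes, No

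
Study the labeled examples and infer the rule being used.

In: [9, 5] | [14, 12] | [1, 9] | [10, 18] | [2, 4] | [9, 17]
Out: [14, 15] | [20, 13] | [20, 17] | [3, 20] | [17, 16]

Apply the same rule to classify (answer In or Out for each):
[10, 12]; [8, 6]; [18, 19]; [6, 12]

A rule that fits every label: sum is even — true of each 'In' example, false of each 'Out' one.
[10, 12]: 10+12 = 22 — passes, so In. [8, 6]: 8+6 = 14 — passes, so In. [18, 19]: 18+19 = 37 — does not fit, so Out. [6, 12]: 6+12 = 18 — passes, so In.

In, In, Out, In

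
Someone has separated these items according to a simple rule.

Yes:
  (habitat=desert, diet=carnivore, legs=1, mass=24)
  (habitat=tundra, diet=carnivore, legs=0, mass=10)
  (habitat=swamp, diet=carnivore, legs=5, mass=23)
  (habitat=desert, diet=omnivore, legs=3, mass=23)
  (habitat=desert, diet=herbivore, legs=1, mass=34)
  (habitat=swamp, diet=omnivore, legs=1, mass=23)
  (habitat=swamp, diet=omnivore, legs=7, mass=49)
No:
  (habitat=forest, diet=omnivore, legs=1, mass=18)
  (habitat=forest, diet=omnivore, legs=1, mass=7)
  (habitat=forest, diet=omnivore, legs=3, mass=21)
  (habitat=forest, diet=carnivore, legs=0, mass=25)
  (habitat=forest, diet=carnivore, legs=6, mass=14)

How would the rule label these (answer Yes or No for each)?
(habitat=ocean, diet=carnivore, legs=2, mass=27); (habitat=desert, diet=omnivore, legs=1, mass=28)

All 'Yes' examples share one property — habitat is not forest — and every 'No' example lacks it.
(habitat=ocean, diet=carnivore, legs=2, mass=27): habitat is ocean, passes → Yes. (habitat=desert, diet=omnivore, legs=1, mass=28): habitat is desert, passes → Yes.

Yes, Yes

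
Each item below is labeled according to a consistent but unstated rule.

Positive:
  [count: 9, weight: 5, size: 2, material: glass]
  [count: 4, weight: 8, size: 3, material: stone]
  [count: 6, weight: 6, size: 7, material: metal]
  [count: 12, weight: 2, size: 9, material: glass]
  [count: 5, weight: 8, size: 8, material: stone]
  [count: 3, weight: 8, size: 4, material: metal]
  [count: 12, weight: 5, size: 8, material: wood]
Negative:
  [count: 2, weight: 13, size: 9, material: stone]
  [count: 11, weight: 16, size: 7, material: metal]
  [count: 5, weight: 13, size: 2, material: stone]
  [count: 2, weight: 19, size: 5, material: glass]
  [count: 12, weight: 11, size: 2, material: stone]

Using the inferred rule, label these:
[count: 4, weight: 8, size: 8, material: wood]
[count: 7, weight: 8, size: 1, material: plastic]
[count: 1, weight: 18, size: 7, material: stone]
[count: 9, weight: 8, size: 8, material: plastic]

Positive, Positive, Negative, Positive

One predicate separates the groups cleanly: weight ≤ 8.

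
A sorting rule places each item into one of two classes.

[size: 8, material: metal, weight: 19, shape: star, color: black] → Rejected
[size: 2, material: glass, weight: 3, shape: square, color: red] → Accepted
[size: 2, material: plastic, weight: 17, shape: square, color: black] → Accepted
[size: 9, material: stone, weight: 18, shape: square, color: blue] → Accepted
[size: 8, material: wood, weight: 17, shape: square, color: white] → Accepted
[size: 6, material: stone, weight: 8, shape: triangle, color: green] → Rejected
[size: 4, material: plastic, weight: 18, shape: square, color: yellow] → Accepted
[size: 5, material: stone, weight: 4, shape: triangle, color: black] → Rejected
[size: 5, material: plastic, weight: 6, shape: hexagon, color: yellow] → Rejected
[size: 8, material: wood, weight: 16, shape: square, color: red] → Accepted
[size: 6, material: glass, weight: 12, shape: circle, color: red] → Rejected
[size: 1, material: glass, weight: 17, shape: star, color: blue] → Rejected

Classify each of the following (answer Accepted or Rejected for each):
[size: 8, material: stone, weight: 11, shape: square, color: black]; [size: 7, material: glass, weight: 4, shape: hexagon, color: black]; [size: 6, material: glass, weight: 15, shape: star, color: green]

Checking candidate rules against both groups, what survives is: shape is square.

Accepted, Rejected, Rejected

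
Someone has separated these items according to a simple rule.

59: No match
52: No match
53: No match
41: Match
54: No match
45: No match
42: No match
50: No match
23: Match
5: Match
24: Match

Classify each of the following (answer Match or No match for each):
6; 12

Rule: at most 41. This holds for each 'Match' example and fails for each 'No match' one.

Match, Match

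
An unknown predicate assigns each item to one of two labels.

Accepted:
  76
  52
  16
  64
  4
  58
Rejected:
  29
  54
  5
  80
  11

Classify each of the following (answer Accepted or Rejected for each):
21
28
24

The distinguishing property — ≡ 1 (mod 3) — holds for all the 'Accepted' cases and none of the 'Rejected' cases.
21 → 21 mod 3 = 0 → Rejected. 28 → 28 mod 3 = 1 → Accepted. 24 → 24 mod 3 = 0 → Rejected.

Rejected, Accepted, Rejected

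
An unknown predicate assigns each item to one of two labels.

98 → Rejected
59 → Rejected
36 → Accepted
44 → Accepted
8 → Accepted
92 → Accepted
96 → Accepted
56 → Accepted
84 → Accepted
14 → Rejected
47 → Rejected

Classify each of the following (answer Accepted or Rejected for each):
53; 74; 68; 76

Rejected, Rejected, Accepted, Accepted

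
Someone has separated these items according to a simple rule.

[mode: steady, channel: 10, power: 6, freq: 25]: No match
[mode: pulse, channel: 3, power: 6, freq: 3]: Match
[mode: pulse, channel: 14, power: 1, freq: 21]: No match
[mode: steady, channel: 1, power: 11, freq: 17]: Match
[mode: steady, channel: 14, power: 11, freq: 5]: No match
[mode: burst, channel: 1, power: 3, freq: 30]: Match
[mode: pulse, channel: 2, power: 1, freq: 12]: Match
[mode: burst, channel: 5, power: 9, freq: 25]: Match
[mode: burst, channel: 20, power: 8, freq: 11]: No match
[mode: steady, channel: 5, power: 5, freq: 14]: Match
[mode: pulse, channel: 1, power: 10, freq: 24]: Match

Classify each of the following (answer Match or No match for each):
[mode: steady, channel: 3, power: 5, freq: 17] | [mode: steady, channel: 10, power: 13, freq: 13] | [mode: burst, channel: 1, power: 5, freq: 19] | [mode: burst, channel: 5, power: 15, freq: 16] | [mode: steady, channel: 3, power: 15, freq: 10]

The pattern is that an item is 'Match' exactly when: channel ≤ 5.
Match: [mode: steady, channel: 3, power: 5, freq: 17], since channel = 3.
No match: [mode: steady, channel: 10, power: 13, freq: 13], since channel = 10.
Match: [mode: burst, channel: 1, power: 5, freq: 19], since channel = 1.
Match: [mode: burst, channel: 5, power: 15, freq: 16], since channel = 5.
Match: [mode: steady, channel: 3, power: 15, freq: 10], since channel = 3.

Match, No match, Match, Match, Match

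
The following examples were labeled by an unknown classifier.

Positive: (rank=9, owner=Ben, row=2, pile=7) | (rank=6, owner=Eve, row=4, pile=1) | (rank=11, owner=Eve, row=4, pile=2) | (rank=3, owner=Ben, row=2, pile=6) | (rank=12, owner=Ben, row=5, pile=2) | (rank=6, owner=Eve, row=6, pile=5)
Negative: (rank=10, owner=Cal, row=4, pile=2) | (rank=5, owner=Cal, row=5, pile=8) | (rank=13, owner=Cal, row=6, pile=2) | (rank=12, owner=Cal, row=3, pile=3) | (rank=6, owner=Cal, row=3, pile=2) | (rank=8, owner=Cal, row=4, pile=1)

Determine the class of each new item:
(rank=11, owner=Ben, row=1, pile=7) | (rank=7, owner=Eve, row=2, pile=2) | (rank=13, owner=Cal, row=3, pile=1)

Positive, Positive, Negative

The rule appears to be: owner is not Cal.
(rank=11, owner=Ben, row=1, pile=7) → owner is Ben → Positive. (rank=7, owner=Eve, row=2, pile=2) → owner is Eve → Positive. (rank=13, owner=Cal, row=3, pile=1) → owner is Cal → Negative.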